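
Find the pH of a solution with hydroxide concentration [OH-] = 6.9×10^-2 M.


pOH = -log10([OH-]) = -log10(6.9×10^-2)
= 2 - log10(6.9) = 1.16
pH = 14 - pOH = 14 - 1.16 = 12.84

12.84


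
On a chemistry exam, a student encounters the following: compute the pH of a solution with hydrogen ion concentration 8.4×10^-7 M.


pH = -log10([H+]) = -log10(8.4×10^-7)
= 7 - log10(8.4)
= 7 - 0.92
= 6.08

6.08


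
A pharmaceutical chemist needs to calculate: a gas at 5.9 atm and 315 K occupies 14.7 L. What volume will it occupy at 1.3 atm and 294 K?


P1V1/T1 = P2V2/T2
V2 = P1V1T2/(T1P2)
= 5.9×14.7×294/(315×1.3)
= 62.268 L

62.268 L


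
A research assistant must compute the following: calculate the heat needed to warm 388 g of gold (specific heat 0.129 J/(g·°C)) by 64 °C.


q = mcΔT = 388 × 0.129 × 64
= 3203.33 J

3203.33 J


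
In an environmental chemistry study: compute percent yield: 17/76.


% yield = actual/theoretical × 100
= 17/76 × 100
= 22.37%

22.37%


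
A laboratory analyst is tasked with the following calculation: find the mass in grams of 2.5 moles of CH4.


M(CH4) = 16.04 g/mol
mass = n × M = 2.5 × 16.04 = 40.10 g

40.10 g


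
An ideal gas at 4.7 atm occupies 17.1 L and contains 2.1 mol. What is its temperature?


PV = nRT  (R = 0.08206 L·atm/(mol·K))
T = PV/(nR) = 4.7×17.1/(2.1×0.08206)
= 80.37/0.172326
= 466.38 K

466.38 K


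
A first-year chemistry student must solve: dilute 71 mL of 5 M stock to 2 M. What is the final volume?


C1V1 = C2V2
5 × 71 = 2 × V2
V2 = 355/2 = 177.5 mL

177.5 mL


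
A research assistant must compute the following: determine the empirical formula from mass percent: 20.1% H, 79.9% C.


Assume 100 g sample. Moles of each element:
  H: 20.1/1.008 = 19.94 mol
  C: 79.9/12.01 = 6.653 mol
Divide by smallest (6.653):
  H: 19.94/6.653 = 3.0
  C: 6.653/6.653 = 1.0
Empirical formula: CH3

CH3


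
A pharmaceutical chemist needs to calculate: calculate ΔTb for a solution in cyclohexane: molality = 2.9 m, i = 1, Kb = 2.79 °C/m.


ΔTb = Kb × m × i
= 2.79 × 2.9 × 1
= 8.091 °C

8.091 °C


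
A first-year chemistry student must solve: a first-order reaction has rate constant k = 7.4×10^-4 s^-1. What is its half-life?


t½ = ln2/k = 0.693147/(7.4×10^-4 s^-1)
= 936.7 s

936.7 s


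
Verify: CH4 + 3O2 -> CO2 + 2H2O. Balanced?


Equation: CH4 + 3O2 -> CO2 + 2H2O
Check atoms: C: 1=1, H: 4=4, O: 6≠4
Not balanced

No, not balanced


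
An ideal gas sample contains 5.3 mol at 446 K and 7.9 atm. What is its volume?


PV = nRT  (R = 0.08206 L·atm/(mol·K))
V = nRT/P = 5.3×0.08206×446/7.9
= 24.554 L

24.554 L


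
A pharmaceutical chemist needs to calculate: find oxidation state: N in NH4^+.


x + 4(+1) = +1, so x = -3
Oxidation number: -3

-3


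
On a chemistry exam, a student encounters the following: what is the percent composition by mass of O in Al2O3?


M(Al2O3) = 2×26.98 + 3×16.0 = 101.96 g/mol
Mass of O = 3 × 16.0 = 48.00 g/mol
% O = 48.00/101.96 × 100 = 47.08%

47.08%


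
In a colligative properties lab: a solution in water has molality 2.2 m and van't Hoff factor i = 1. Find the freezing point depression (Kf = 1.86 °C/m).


ΔTf = Kf × m × i
= 1.86 × 2.2 × 1
= 4.092 °C

4.092 °C


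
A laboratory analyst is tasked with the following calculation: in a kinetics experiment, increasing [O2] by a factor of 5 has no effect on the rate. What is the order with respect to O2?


rate ∝ [O2]^n
rate ∝ [O2]^0
Order in O2: 0

0


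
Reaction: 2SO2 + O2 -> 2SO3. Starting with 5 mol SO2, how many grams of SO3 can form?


Mole ratio SO3:SO2 = 2:2
n(SO3) = 5 × 2/2 = 5.000 mol
mass = 5.000 × 80.07 = 400.35 g

400.35 g


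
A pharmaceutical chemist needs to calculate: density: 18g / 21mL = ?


ρ = mass/volume
= 18/21
= 0.857 g/mL

0.857 g/mL


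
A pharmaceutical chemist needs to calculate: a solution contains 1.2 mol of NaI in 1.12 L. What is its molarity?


M = n/V = 1.2/1.12 = 1.071 mol/L

1.071 M


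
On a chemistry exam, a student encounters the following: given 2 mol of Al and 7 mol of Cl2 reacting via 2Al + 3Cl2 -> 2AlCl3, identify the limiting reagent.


Mole ratio available / coefficient:
  Al: 2/2 = 1.000
  Cl2: 7/3 = 2.333
Smaller ratio is limiting.

Al


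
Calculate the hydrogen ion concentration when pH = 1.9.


[H+] = 10^(-pH) = 10^(-1.9)
= 1.26×10^-2 M

1.26×10^-2 M


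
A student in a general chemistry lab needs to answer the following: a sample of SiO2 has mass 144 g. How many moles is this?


M(SiO2) = 60.09 g/mol
n = mass/M = 144/60.09 = 2.3964 mol

2.3964 mol


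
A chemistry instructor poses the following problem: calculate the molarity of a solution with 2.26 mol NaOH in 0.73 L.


M = n/V = 2.26/0.73 = 3.096 mol/L

3.096 M


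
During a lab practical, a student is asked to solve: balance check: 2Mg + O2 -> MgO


Equation: 2Mg + O2 -> MgO
Check atoms: Mg: 2≠1, O: 2≠1
Not balanced

No, not balanced


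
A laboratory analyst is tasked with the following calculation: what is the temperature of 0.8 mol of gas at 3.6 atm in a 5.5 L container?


PV = nRT  (R = 0.08206 L·atm/(mol·K))
T = PV/(nR) = 3.6×5.5/(0.8×0.08206)
= 19.80/0.065648
= 301.61 K

301.61 K


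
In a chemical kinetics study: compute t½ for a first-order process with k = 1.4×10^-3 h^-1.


t½ = ln2/k = 0.693147/(1.4×10^-3 h^-1)
= 495.1 h

495.1 h


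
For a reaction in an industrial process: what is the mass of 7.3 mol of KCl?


M(KCl) = 74.55 g/mol
mass = n × M = 7.3 × 74.55 = 544.22 g

544.22 g


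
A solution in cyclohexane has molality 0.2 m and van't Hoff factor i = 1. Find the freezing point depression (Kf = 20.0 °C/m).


ΔTf = Kf × m × i
= 20.0 × 0.2 × 1
= 4.0 °C

4.0 °C


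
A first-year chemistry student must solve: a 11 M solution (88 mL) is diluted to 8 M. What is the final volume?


C1V1 = C2V2
11 × 88 = 8 × V2
V2 = 968/8 = 121.0 mL

121.0 mL


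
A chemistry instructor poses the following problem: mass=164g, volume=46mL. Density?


ρ = mass/volume
= 164/46
= 3.565 g/mL

3.565 g/mL


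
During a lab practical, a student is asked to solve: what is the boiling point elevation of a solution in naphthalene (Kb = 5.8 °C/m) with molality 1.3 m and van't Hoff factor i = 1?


ΔTb = Kb × m × i
= 5.8 × 1.3 × 1
= 7.54 °C

7.54 °C


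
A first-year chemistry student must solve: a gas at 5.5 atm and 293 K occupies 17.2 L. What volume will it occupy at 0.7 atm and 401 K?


P1V1/T1 = P2V2/T2
V2 = P1V1T2/(T1P2)
= 5.5×17.2×401/(293×0.7)
= 184.957 L

184.957 L


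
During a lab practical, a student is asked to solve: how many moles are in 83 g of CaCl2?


M(CaCl2) = 110.98 g/mol
n = mass/M = 83/110.98 = 0.7479 mol

0.7479 mol


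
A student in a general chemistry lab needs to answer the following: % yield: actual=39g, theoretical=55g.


% yield = actual/theoretical × 100
= 39/55 × 100
= 70.91%

70.91%


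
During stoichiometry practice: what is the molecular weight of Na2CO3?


M(Na2CO3) = 2×22.99 + 1×12.01 + 3×16.0
= 45.98 + 12.01 + 48.0
= 105.99 g/mol

105.99 g/mol


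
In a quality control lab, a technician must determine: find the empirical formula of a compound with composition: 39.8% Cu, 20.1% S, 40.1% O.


Assume 100 g sample. Moles of each element:
  Cu: 39.8/63.55 = 0.626 mol
  S: 20.1/32.07 = 0.627 mol
  O: 40.1/16.0 = 2.506 mol
Divide by smallest (0.626):
  Cu: 0.626/0.626 = 1.0
  S: 0.627/0.626 = 1.0
  O: 2.506/0.626 = 4.0
Empirical formula: CuSO4

CuSO4


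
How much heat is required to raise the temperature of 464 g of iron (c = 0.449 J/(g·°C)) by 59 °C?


q = mcΔT = 464 × 0.449 × 59
= 12291.82 J

12291.82 J


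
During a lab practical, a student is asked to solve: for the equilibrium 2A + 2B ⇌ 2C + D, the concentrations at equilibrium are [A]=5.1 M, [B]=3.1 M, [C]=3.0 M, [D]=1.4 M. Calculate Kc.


Kc = [C]^2[D]/([A]^2[B]^2)
= (3.0^2 × 1.4^1)/(5.1^2 × 3.1^2)
= 12.6/249.9561
= 0.05041

0.05041


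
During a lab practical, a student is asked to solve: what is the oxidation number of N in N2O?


2x + (-2) = 0, so x = +1
Oxidation number: +1

+1


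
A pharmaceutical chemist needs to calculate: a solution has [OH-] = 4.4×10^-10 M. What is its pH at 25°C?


pOH = -log10([OH-]) = -log10(4.4×10^-10)
= 10 - log10(4.4) = 9.36
pH = 14 - pOH = 14 - 9.36 = 4.64

4.64


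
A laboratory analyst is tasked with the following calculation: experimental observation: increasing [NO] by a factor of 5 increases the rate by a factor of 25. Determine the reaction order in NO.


rate ∝ [NO]^n
5^n = 25 → n = 2
Order in NO: 2

2


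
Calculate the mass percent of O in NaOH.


M(NaOH) = 1×22.99 + 1×16.0 + 1×1.008 = 39.998 g/mol
Mass of O = 1 × 16.0 = 16.00 g/mol
% O = 16.00/39.998 × 100 = 40.00%

40.00%


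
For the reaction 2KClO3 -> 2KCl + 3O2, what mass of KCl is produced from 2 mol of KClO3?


Mole ratio KCl:KClO3 = 2:2
n(KCl) = 2 × 2/2 = 2.000 mol
mass = 2.000 × 74.55 = 149.1 g

149.1 g


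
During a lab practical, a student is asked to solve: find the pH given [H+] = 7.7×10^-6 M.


pH = -log10([H+]) = -log10(7.7×10^-6)
= 6 - log10(7.7)
= 6 - 0.89
= 5.11

5.11


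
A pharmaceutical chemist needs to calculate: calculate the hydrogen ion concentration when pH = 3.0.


[H+] = 10^(-pH) = 10^(-3.0)
= 1.0×10^-3 M

1.0×10^-3 M


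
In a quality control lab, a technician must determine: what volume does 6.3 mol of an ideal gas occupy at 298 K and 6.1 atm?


PV = nRT  (R = 0.08206 L·atm/(mol·K))
V = nRT/P = 6.3×0.08206×298/6.1
= 25.256 L

25.256 L


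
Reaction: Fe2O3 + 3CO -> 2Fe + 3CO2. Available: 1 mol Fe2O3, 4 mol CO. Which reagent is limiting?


Mole ratio available / coefficient:
  Fe2O3: 1/1 = 1.000
  CO: 4/3 = 1.333
Smaller ratio is limiting.

Fe2O3


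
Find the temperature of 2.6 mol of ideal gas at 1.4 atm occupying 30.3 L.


PV = nRT  (R = 0.08206 L·atm/(mol·K))
T = PV/(nR) = 1.4×30.3/(2.6×0.08206)
= 42.42/0.213356
= 198.82 K

198.82 K


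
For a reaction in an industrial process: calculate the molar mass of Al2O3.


M(Al2O3) = 2×26.98 + 3×16.0
= 53.96 + 48.0
= 101.96 g/mol

101.96 g/mol


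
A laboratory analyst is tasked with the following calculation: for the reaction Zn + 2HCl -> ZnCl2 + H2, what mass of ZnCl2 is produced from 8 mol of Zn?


Mole ratio ZnCl2:Zn = 1:1
n(ZnCl2) = 8 × 1/1 = 8.000 mol
mass = 8.000 × 136.28 = 1090.24 g

1090.24 g


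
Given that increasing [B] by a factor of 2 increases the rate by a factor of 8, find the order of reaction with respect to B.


rate ∝ [B]^n
2^n = 8 → n = 3
Order in B: 3

3


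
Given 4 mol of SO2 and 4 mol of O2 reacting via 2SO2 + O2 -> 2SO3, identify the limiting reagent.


Mole ratio available / coefficient:
  SO2: 4/2 = 2.000
  O2: 4/1 = 4.000
Smaller ratio is limiting.

SO2


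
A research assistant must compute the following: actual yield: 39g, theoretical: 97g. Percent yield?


% yield = actual/theoretical × 100
= 39/97 × 100
= 40.21%

40.21%


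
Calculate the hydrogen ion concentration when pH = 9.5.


[H+] = 10^(-pH) = 10^(-9.5)
= 3.16×10^-10 M

3.16×10^-10 M


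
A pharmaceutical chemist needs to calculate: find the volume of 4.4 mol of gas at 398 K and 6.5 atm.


PV = nRT  (R = 0.08206 L·atm/(mol·K))
V = nRT/P = 4.4×0.08206×398/6.5
= 22.108 L

22.108 L


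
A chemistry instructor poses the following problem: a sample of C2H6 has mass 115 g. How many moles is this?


M(C2H6) = 30.07 g/mol
n = mass/M = 115/30.07 = 3.8244 mol

3.8244 mol


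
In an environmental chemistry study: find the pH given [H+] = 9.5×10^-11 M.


pH = -log10([H+]) = -log10(9.5×10^-11)
= 11 - log10(9.5)
= 11 - 0.98
= 10.02

10.02


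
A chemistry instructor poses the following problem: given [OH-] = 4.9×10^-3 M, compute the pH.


pOH = -log10([OH-]) = -log10(4.9×10^-3)
= 3 - log10(4.9) = 2.31
pH = 14 - pOH = 14 - 2.31 = 11.69

11.69


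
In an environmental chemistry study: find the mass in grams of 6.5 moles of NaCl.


M(NaCl) = 58.44 g/mol
mass = n × M = 6.5 × 58.44 = 379.86 g

379.86 g


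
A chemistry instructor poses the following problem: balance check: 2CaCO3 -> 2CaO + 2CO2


Equation: 2CaCO3 -> 2CaO + 2CO2
Check atoms: C: 2=2, Ca: 2=2, O: 6=6
Balanced

Yes, balanced


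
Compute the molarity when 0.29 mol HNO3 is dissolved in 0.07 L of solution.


M = n/V = 0.29/0.07 = 4.143 mol/L

4.143 M


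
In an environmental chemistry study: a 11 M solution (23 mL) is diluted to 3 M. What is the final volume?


C1V1 = C2V2
11 × 23 = 3 × V2
V2 = 253/3 = 84.33 mL

84.33 mL


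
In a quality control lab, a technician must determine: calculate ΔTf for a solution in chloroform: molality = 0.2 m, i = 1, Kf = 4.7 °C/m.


ΔTf = Kf × m × i
= 4.7 × 0.2 × 1
= 0.94 °C

0.94 °C


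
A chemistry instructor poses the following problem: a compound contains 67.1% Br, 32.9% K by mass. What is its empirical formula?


Assume 100 g sample. Moles of each element:
  Br: 67.1/79.9 = 0.84 mol
  K: 32.9/39.1 = 0.841 mol
Divide by smallest (0.84):
  Br: 0.84/0.84 = 1.0
  K: 0.841/0.84 = 1.0
Empirical formula: KBr

KBr


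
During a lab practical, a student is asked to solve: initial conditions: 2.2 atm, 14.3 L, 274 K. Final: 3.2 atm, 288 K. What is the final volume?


P1V1/T1 = P2V2/T2
V2 = P1V1T2/(T1P2)
= 2.2×14.3×288/(274×3.2)
= 10.334 L

10.334 L


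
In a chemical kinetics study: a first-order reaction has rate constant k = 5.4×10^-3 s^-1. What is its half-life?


t½ = ln2/k = 0.693147/(5.4×10^-3 s^-1)
= 128.4 s

128.4 s


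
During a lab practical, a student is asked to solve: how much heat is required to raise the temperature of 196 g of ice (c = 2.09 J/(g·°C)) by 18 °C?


q = mcΔT = 196 × 2.09 × 18
= 7373.52 J

7373.52 J


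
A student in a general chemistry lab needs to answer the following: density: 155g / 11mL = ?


ρ = mass/volume
= 155/11
= 14.091 g/mL

14.091 g/mL


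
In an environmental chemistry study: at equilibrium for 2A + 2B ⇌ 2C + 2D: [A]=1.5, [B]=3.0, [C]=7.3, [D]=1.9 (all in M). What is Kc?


Kc = [C]^2[D]^2/([A]^2[B]^2)
= (7.3^2 × 1.9^2)/(1.5^2 × 3.0^2)
= 192.3769/20.25
= 9.500

9.500


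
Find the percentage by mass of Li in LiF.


M(LiF) = 1×6.94 + 1×19.0 = 25.94 g/mol
Mass of Li = 1 × 6.94 = 6.94 g/mol
% Li = 6.94/25.94 × 100 = 26.75%

26.75%


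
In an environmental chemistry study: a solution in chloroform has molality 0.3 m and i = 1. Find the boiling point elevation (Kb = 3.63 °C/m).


ΔTb = Kb × m × i
= 3.63 × 0.3 × 1
= 1.089 °C

1.089 °C


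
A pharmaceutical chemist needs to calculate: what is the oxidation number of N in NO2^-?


x + 2(-2) = -1, so x = +3
Oxidation number: +3

+3


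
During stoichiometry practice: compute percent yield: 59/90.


% yield = actual/theoretical × 100
= 59/90 × 100
= 65.56%

65.56%


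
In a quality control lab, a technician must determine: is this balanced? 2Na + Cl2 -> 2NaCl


Equation: 2Na + Cl2 -> 2NaCl
Check atoms: Cl: 2=2, Na: 2=2
Balanced

Yes, balanced


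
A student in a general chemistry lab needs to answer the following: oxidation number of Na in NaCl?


Group 1 metal: +1
Oxidation number: +1

+1


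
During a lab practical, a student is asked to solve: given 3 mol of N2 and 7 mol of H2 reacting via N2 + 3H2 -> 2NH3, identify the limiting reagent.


Mole ratio available / coefficient:
  N2: 3/1 = 3.000
  H2: 7/3 = 2.333
Smaller ratio is limiting.

H2


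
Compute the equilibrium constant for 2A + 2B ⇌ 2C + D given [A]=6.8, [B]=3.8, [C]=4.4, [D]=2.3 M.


Kc = [C]^2[D]/([A]^2[B]^2)
= (4.4^2 × 2.3^1)/(6.8^2 × 3.8^2)
= 44.528/667.7056
= 0.06669

0.06669


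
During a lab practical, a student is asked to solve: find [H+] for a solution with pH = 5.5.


[H+] = 10^(-pH) = 10^(-5.5)
= 3.16×10^-6 M

3.16×10^-6 M


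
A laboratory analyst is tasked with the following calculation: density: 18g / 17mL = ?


ρ = mass/volume
= 18/17
= 1.059 g/mL

1.059 g/mL


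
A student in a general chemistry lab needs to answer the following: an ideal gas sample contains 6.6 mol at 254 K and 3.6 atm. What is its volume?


PV = nRT  (R = 0.08206 L·atm/(mol·K))
V = nRT/P = 6.6×0.08206×254/3.6
= 38.213 L

38.213 L


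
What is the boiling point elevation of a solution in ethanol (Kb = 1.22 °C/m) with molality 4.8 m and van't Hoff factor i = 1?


ΔTb = Kb × m × i
= 1.22 × 4.8 × 1
= 5.856 °C

5.856 °C


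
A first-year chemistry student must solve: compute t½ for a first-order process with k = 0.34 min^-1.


t½ = ln2/k = 0.693147/(0.34 min^-1)
= 2.039 min

2.039 min


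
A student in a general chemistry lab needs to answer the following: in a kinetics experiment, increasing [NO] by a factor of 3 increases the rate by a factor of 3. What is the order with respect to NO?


rate ∝ [NO]^n
3^n = 3 → n = 1
Order in NO: 1

1


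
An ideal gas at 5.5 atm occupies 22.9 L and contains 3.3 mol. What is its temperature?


PV = nRT  (R = 0.08206 L·atm/(mol·K))
T = PV/(nR) = 5.5×22.9/(3.3×0.08206)
= 125.95/0.270798
= 465.11 K

465.11 K


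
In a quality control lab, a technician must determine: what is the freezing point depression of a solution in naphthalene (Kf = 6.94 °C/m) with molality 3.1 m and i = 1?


ΔTf = Kf × m × i
= 6.94 × 3.1 × 1
= 21.514 °C

21.514 °C


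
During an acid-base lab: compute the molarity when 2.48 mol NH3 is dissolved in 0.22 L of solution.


M = n/V = 2.48/0.22 = 11.273 mol/L

11.273 M


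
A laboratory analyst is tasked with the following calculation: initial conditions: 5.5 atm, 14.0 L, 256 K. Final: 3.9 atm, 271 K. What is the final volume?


P1V1/T1 = P2V2/T2
V2 = P1V1T2/(T1P2)
= 5.5×14.0×271/(256×3.9)
= 20.9 L

20.9 L


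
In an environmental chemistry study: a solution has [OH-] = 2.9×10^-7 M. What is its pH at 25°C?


pOH = -log10([OH-]) = -log10(2.9×10^-7)
= 7 - log10(2.9) = 6.54
pH = 14 - pOH = 14 - 6.54 = 7.46

7.46


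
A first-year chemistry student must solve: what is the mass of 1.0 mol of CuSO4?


M(CuSO4) = 159.62 g/mol
mass = n × M = 1.0 × 159.62 = 159.62 g

159.62 g


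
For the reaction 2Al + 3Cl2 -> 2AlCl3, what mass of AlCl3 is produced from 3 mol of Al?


Mole ratio AlCl3:Al = 2:2
n(AlCl3) = 3 × 2/2 = 3.000 mol
mass = 3.000 × 133.33 = 399.99 g

399.99 g


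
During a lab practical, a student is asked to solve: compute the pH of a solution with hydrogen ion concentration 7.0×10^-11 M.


pH = -log10([H+]) = -log10(7.0×10^-11)
= 11 - log10(7.0)
= 11 - 0.85
= 10.15

10.15


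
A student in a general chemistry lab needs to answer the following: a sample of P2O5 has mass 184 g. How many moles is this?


M(P2O5) = 141.94 g/mol
n = mass/M = 184/141.94 = 1.2963 mol

1.2963 mol


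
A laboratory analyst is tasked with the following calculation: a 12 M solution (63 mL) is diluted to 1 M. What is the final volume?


C1V1 = C2V2
12 × 63 = 1 × V2
V2 = 756/1 = 756.0 mL

756.0 mL


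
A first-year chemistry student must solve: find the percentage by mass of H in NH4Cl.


M(NH4Cl) = 1×14.01 + 4×1.008 + 1×35.45 = 53.492 g/mol
Mass of H = 4 × 1.008 = 4.032 g/mol
% H = 4.032/53.492 × 100 = 7.54%

7.54%


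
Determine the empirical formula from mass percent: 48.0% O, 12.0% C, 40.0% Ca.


Assume 100 g sample. Moles of each element:
  O: 48.0/16.0 = 3.0 mol
  C: 12.0/12.01 = 0.999 mol
  Ca: 40.0/40.08 = 0.998 mol
Divide by smallest (0.998):
  O: 3.0/0.998 = 3.01
  C: 0.999/0.998 = 1.0
  Ca: 0.998/0.998 = 1.0
Empirical formula: CaCO3

CaCO3


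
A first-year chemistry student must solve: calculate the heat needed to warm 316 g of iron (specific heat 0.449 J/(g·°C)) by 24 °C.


q = mcΔT = 316 × 0.449 × 24
= 3405.22 J

3405.22 J


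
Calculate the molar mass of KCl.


M(KCl) = 1×39.1 + 1×35.45
= 39.1 + 35.45
= 74.55 g/mol

74.55 g/mol


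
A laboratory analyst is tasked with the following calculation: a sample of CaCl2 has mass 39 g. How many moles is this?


M(CaCl2) = 110.98 g/mol
n = mass/M = 39/110.98 = 0.3514 mol

0.3514 mol


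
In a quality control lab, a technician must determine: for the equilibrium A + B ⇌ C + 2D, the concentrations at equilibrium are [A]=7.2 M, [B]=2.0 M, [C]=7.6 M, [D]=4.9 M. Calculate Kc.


Kc = [C][D]^2/([A][B])
= (7.6^1 × 4.9^2)/(7.2^1 × 2.0^1)
= 182.476/14.4
= 12.67

12.67


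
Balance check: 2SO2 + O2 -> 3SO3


Equation: 2SO2 + O2 -> 3SO3
Check atoms: O: 6≠9, S: 2≠3
Not balanced

No, not balanced


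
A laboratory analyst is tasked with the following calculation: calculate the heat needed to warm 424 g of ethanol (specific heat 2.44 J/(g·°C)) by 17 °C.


q = mcΔT = 424 × 2.44 × 17
= 17587.52 J

17587.52 J


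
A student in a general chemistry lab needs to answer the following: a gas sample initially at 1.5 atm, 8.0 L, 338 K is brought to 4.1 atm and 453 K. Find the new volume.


P1V1/T1 = P2V2/T2
V2 = P1V1T2/(T1P2)
= 1.5×8.0×453/(338×4.1)
= 3.923 L

3.923 L


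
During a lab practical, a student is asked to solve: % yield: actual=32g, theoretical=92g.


% yield = actual/theoretical × 100
= 32/92 × 100
= 34.78%

34.78%


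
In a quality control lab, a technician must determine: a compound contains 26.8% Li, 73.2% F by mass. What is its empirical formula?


Assume 100 g sample. Moles of each element:
  Li: 26.8/6.94 = 3.862 mol
  F: 73.2/19.0 = 3.853 mol
Divide by smallest (3.853):
  Li: 3.862/3.853 = 1.0
  F: 3.853/3.853 = 1.0
Empirical formula: LiF

LiF


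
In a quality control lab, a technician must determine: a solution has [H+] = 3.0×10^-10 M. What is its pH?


pH = -log10([H+]) = -log10(3.0×10^-10)
= 10 - log10(3.0)
= 10 - 0.48
= 9.52

9.52


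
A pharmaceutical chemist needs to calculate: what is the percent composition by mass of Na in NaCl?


M(NaCl) = 1×22.99 + 1×35.45 = 58.44 g/mol
Mass of Na = 1 × 22.99 = 22.99 g/mol
% Na = 22.99/58.44 × 100 = 39.34%

39.34%


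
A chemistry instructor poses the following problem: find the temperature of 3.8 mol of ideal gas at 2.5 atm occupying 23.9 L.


PV = nRT  (R = 0.08206 L·atm/(mol·K))
T = PV/(nR) = 2.5×23.9/(3.8×0.08206)
= 59.75/0.311828
= 191.61 K

191.61 K


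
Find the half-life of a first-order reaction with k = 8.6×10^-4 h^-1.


t½ = ln2/k = 0.693147/(8.6×10^-4 h^-1)
= 806.0 h

806.0 h


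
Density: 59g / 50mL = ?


ρ = mass/volume
= 59/50
= 1.18 g/mL

1.18 g/mL


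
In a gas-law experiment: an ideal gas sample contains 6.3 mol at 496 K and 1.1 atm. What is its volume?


PV = nRT  (R = 0.08206 L·atm/(mol·K))
V = nRT/P = 6.3×0.08206×496/1.1
= 233.11 L

233.11 L


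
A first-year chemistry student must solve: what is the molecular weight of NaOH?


M(NaOH) = 1×22.99 + 1×16.0 + 1×1.008
= 22.99 + 16.0 + 1.01
= 40.0 g/mol

40.0 g/mol


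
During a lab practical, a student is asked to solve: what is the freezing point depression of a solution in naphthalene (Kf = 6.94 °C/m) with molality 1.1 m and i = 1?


ΔTf = Kf × m × i
= 6.94 × 1.1 × 1
= 7.634 °C

7.634 °C


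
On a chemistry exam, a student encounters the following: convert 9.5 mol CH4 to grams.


M(CH4) = 16.04 g/mol
mass = n × M = 9.5 × 16.04 = 152.38 g

152.38 g


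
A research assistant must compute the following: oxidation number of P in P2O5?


2x + 5(-2) = 0, so x = +5
Oxidation number: +5

+5


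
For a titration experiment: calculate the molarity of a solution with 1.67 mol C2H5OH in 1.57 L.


M = n/V = 1.67/1.57 = 1.064 mol/L

1.064 M


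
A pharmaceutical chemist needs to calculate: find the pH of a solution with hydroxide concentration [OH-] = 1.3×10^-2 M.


pOH = -log10([OH-]) = -log10(1.3×10^-2)
= 2 - log10(1.3) = 1.89
pH = 14 - pOH = 14 - 1.89 = 12.11

12.11


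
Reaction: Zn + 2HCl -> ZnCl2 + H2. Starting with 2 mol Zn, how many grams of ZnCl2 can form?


Mole ratio ZnCl2:Zn = 1:1
n(ZnCl2) = 2 × 1/1 = 2.000 mol
mass = 2.000 × 136.28 = 272.56 g

272.56 g


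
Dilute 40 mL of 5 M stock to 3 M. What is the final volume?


C1V1 = C2V2
5 × 40 = 3 × V2
V2 = 200/3 = 66.67 mL

66.67 mL


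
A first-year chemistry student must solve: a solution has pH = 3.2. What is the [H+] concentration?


[H+] = 10^(-pH) = 10^(-3.2)
= 6.31×10^-4 M

6.31×10^-4 M


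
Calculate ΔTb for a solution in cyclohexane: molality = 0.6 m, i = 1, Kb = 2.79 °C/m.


ΔTb = Kb × m × i
= 2.79 × 0.6 × 1
= 1.674 °C

1.674 °C


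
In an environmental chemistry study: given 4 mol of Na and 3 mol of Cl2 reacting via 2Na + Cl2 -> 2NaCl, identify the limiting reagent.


Mole ratio available / coefficient:
  Na: 4/2 = 2.000
  Cl2: 3/1 = 3.000
Smaller ratio is limiting.

Na


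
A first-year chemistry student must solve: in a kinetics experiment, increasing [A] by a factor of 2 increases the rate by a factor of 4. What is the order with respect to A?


rate ∝ [A]^n
2^n = 4 → n = 2
Order in A: 2

2


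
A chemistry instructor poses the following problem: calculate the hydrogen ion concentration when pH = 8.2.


[H+] = 10^(-pH) = 10^(-8.2)
= 6.31×10^-9 M

6.31×10^-9 M


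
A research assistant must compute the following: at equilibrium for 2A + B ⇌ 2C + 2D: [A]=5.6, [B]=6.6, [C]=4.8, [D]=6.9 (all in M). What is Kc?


Kc = [C]^2[D]^2/([A]^2[B])
= (4.8^2 × 6.9^2)/(5.6^2 × 6.6^1)
= 1096.9344/206.976
= 5.300

5.300


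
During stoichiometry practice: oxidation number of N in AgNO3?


(+1) + x + 3(-2) = 0, so x = +5
Oxidation number: +5

+5


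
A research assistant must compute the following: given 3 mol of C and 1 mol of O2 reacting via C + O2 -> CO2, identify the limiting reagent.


Mole ratio available / coefficient:
  C: 3/1 = 3.000
  O2: 1/1 = 1.000
Smaller ratio is limiting.

O2


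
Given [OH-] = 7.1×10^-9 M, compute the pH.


pOH = -log10([OH-]) = -log10(7.1×10^-9)
= 9 - log10(7.1) = 8.15
pH = 14 - pOH = 14 - 8.15 = 5.85

5.85


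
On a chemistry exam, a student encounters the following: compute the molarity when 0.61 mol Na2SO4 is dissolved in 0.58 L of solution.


M = n/V = 0.61/0.58 = 1.052 mol/L

1.052 M


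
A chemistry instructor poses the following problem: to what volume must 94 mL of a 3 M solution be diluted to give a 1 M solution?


C1V1 = C2V2
3 × 94 = 1 × V2
V2 = 282/1 = 282.0 mL

282.0 mL


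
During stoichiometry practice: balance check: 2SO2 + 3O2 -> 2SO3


Equation: 2SO2 + 3O2 -> 2SO3
Check atoms: O: 10≠6, S: 2=2
Not balanced

No, not balanced


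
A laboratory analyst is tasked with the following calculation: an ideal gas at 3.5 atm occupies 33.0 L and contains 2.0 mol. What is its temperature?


PV = nRT  (R = 0.08206 L·atm/(mol·K))
T = PV/(nR) = 3.5×33.0/(2.0×0.08206)
= 115.50/0.164120
= 703.75 K

703.75 K


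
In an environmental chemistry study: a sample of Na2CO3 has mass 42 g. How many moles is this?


M(Na2CO3) = 105.99 g/mol
n = mass/M = 42/105.99 = 0.3963 mol

0.3963 mol


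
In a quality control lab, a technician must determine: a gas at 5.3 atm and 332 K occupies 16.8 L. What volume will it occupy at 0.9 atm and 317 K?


P1V1/T1 = P2V2/T2
V2 = P1V1T2/(T1P2)
= 5.3×16.8×317/(332×0.9)
= 94.463 L

94.463 L


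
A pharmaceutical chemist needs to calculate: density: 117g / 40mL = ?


ρ = mass/volume
= 117/40
= 2.925 g/mL

2.925 g/mL


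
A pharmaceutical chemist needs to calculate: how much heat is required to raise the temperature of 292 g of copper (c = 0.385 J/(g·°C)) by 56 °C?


q = mcΔT = 292 × 0.385 × 56
= 6295.52 J

6295.52 J


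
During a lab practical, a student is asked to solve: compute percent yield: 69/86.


% yield = actual/theoretical × 100
= 69/86 × 100
= 80.23%

80.23%


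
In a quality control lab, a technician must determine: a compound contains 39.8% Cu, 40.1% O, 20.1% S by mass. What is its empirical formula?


Assume 100 g sample. Moles of each element:
  Cu: 39.8/63.55 = 0.626 mol
  O: 40.1/16.0 = 2.506 mol
  S: 20.1/32.07 = 0.627 mol
Divide by smallest (0.626):
  Cu: 0.626/0.626 = 1.0
  O: 2.506/0.626 = 4.0
  S: 0.627/0.626 = 1.0
Empirical formula: CuSO4

CuSO4


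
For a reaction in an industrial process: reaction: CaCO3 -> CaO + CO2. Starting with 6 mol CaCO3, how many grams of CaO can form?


Mole ratio CaO:CaCO3 = 1:1
n(CaO) = 6 × 1/1 = 6.000 mol
mass = 6.000 × 56.08 = 336.48 g

336.48 g


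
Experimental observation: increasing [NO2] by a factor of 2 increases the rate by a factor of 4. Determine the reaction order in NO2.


rate ∝ [NO2]^n
2^n = 4 → n = 2
Order in NO2: 2

2


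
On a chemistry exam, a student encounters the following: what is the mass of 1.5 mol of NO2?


M(NO2) = 46.01 g/mol
mass = n × M = 1.5 × 46.01 = 69.02 g

69.02 g


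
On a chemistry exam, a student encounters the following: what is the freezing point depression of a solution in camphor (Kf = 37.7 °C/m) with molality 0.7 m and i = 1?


ΔTf = Kf × m × i
= 37.7 × 0.7 × 1
= 26.39 °C

26.39 °C


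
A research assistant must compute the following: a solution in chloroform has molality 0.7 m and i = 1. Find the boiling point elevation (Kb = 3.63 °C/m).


ΔTb = Kb × m × i
= 3.63 × 0.7 × 1
= 2.541 °C

2.541 °C


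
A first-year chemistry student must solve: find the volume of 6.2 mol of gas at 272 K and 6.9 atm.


PV = nRT  (R = 0.08206 L·atm/(mol·K))
V = nRT/P = 6.2×0.08206×272/6.9
= 20.056 L

20.056 L


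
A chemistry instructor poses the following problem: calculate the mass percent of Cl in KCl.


M(KCl) = 1×39.1 + 1×35.45 = 74.55 g/mol
Mass of Cl = 1 × 35.45 = 35.45 g/mol
% Cl = 35.45/74.55 × 100 = 47.55%

47.55%


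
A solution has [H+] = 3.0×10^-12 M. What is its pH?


pH = -log10([H+]) = -log10(3.0×10^-12)
= 12 - log10(3.0)
= 12 - 0.48
= 11.52

11.52


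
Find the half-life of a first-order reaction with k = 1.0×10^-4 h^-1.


t½ = ln2/k = 0.693147/(1.0×10^-4 h^-1)
= 6931 h

6931 h


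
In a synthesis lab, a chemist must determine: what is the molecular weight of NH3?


M(NH3) = 1×14.01 + 3×1.008
= 14.01 + 3.02
= 17.03 g/mol

17.03 g/mol


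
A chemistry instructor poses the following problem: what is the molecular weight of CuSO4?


M(CuSO4) = 1×63.55 + 1×32.07 + 4×16.0
= 63.55 + 32.07 + 64.0
= 159.62 g/mol

159.62 g/mol


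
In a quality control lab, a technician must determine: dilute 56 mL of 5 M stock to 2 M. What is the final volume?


C1V1 = C2V2
5 × 56 = 2 × V2
V2 = 280/2 = 140.0 mL

140.0 mL


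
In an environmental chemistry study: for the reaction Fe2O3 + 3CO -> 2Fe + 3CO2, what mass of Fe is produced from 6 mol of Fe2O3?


Mole ratio Fe:Fe2O3 = 2:1
n(Fe) = 6 × 2/1 = 12.000 mol
mass = 12.000 × 55.85 = 670.2 g

670.2 g


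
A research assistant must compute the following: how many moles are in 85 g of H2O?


M(H2O) = 18.02 g/mol
n = mass/M = 85/18.02 = 4.717 mol

4.717 mol


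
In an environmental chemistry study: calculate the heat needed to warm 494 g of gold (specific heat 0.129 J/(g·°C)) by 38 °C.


q = mcΔT = 494 × 0.129 × 38
= 2421.59 J

2421.59 J


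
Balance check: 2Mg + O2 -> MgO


Equation: 2Mg + O2 -> MgO
Check atoms: Mg: 2≠1, O: 2≠1
Not balanced

No, not balanced


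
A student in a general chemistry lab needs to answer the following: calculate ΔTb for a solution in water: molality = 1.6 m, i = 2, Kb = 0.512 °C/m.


ΔTb = Kb × m × i
= 0.512 × 1.6 × 2
= 1.6384 °C

1.6384 °C


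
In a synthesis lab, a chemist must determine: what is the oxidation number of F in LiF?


F is always -1
Oxidation number: -1

-1


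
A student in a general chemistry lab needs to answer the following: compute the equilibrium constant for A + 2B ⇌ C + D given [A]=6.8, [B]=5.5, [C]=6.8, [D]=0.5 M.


Kc = [C][D]/([A][B]^2)
= (6.8^1 × 0.5^1)/(6.8^1 × 5.5^2)
= 3.4/205.7
= 0.01653

0.01653


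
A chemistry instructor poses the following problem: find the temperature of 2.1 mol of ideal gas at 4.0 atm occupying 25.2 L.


PV = nRT  (R = 0.08206 L·atm/(mol·K))
T = PV/(nR) = 4.0×25.2/(2.1×0.08206)
= 100.80/0.172326
= 584.94 K

584.94 K


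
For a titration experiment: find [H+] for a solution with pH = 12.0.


[H+] = 10^(-pH) = 10^(-12.0)
= 1.0×10^-12 M

1.0×10^-12 M


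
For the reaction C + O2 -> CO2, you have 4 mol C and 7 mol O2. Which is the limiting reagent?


Mole ratio available / coefficient:
  C: 4/1 = 4.000
  O2: 7/1 = 7.000
Smaller ratio is limiting.

C


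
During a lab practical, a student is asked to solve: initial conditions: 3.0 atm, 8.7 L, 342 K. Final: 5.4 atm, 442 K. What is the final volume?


P1V1/T1 = P2V2/T2
V2 = P1V1T2/(T1P2)
= 3.0×8.7×442/(342×5.4)
= 6.247 L

6.247 L


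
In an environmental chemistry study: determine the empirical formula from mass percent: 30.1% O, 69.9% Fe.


Assume 100 g sample. Moles of each element:
  O: 30.1/16.0 = 1.881 mol
  Fe: 69.9/55.85 = 1.252 mol
Divide by smallest (1.252):
  O: 1.881/1.252 = 1.5
  Fe: 1.252/1.252 = 1.0
Multiply all ratios by 2 to obtain whole numbers.
Empirical formula: Fe2O3

Fe2O3


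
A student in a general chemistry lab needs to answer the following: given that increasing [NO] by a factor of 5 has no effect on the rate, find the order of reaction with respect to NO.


rate ∝ [NO]^n
rate ∝ [NO]^0
Order in NO: 0

0


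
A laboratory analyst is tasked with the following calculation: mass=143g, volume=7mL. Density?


ρ = mass/volume
= 143/7
= 20.429 g/mL

20.429 g/mL


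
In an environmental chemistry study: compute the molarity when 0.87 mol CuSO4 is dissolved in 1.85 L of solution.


M = n/V = 0.87/1.85 = 0.470 mol/L

0.470 M


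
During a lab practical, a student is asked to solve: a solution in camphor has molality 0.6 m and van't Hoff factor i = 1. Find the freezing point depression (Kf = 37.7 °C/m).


ΔTf = Kf × m × i
= 37.7 × 0.6 × 1
= 22.62 °C

22.62 °C


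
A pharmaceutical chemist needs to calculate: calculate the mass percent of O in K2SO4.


M(K2SO4) = 2×39.1 + 1×32.07 + 4×16.0 = 174.27 g/mol
Mass of O = 4 × 16.0 = 64.00 g/mol
% O = 64.00/174.27 × 100 = 36.72%

36.72%


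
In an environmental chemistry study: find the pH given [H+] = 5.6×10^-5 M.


pH = -log10([H+]) = -log10(5.6×10^-5)
= 5 - log10(5.6)
= 5 - 0.75
= 4.25

4.25


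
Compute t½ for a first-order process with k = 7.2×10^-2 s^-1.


t½ = ln2/k = 0.693147/(7.2×10^-2 s^-1)
= 9.627 s

9.627 s


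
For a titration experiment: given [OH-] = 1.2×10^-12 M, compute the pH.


pOH = -log10([OH-]) = -log10(1.2×10^-12)
= 12 - log10(1.2) = 11.92
pH = 14 - pOH = 14 - 11.92 = 2.08

2.08


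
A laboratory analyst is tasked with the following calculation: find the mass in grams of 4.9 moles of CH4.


M(CH4) = 16.04 g/mol
mass = n × M = 4.9 × 16.04 = 78.60 g

78.60 g


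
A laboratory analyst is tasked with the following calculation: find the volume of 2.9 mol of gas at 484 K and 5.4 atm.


PV = nRT  (R = 0.08206 L·atm/(mol·K))
V = nRT/P = 2.9×0.08206×484/5.4
= 21.33 L

21.33 L


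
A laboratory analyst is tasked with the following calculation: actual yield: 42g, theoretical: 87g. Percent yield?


% yield = actual/theoretical × 100
= 42/87 × 100
= 48.28%

48.28%


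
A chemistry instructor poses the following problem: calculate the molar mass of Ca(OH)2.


M(Ca(OH)2) = 1×40.08 + 2×16.0 + 2×1.008
= 40.08 + 32.0 + 2.02
= 74.1 g/mol

74.1 g/mol


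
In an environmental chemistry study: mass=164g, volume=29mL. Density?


ρ = mass/volume
= 164/29
= 5.655 g/mL

5.655 g/mL


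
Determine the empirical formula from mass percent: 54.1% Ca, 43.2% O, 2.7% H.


Assume 100 g sample. Moles of each element:
  Ca: 54.1/40.08 = 1.35 mol
  O: 43.2/16.0 = 2.7 mol
  H: 2.7/1.008 = 2.679 mol
Divide by smallest (1.35):
  Ca: 1.35/1.35 = 1.0
  O: 2.7/1.35 = 2.0
  H: 2.679/1.35 = 1.98
Empirical formula: CaO2H2

CaO2H2


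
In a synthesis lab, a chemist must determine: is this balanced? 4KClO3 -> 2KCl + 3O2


Equation: 4KClO3 -> 2KCl + 3O2
Check atoms: Cl: 4≠2, K: 4≠2, O: 12≠6
Not balanced

No, not balanced


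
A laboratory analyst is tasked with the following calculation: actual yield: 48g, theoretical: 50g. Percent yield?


% yield = actual/theoretical × 100
= 48/50 × 100
= 96.0%

96.0%


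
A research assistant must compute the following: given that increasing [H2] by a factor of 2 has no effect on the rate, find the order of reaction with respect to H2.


rate ∝ [H2]^n
rate ∝ [H2]^0
Order in H2: 0

0


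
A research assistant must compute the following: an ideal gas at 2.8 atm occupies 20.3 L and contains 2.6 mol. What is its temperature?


PV = nRT  (R = 0.08206 L·atm/(mol·K))
T = PV/(nR) = 2.8×20.3/(2.6×0.08206)
= 56.84/0.213356
= 266.41 K

266.41 K


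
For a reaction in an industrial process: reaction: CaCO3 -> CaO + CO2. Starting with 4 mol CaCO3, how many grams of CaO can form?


Mole ratio CaO:CaCO3 = 1:1
n(CaO) = 4 × 1/1 = 4.000 mol
mass = 4.000 × 56.08 = 224.32 g

224.32 g


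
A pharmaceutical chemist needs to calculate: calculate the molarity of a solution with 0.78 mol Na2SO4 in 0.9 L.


M = n/V = 0.78/0.9 = 0.867 mol/L

0.867 M


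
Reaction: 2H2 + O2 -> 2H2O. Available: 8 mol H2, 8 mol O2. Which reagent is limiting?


Mole ratio available / coefficient:
  H2: 8/2 = 4.000
  O2: 8/1 = 8.000
Smaller ratio is limiting.

H2


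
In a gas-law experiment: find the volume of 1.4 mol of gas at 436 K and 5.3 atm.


PV = nRT  (R = 0.08206 L·atm/(mol·K))
V = nRT/P = 1.4×0.08206×436/5.3
= 9.451 L

9.451 L


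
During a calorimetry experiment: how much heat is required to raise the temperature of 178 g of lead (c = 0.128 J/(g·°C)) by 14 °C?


q = mcΔT = 178 × 0.128 × 14
= 318.98 J

318.98 J


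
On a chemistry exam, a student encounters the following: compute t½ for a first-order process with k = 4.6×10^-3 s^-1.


t½ = ln2/k = 0.693147/(4.6×10^-3 s^-1)
= 150.7 s

150.7 s


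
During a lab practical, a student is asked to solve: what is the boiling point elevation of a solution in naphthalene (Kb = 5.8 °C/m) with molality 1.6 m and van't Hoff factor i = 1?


ΔTb = Kb × m × i
= 5.8 × 1.6 × 1
= 9.28 °C

9.28 °C


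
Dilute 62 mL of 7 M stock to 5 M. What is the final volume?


C1V1 = C2V2
7 × 62 = 5 × V2
V2 = 434/5 = 86.8 mL

86.8 mL


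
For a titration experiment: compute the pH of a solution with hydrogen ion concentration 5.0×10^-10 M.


pH = -log10([H+]) = -log10(5.0×10^-10)
= 10 - log10(5.0)
= 10 - 0.7
= 9.3

9.3


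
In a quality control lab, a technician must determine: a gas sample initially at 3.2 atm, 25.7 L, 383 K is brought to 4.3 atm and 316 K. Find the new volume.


P1V1/T1 = P2V2/T2
V2 = P1V1T2/(T1P2)
= 3.2×25.7×316/(383×4.3)
= 15.78 L

15.78 L


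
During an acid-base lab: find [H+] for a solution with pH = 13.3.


[H+] = 10^(-pH) = 10^(-13.3)
= 5.01×10^-14 M

5.01×10^-14 M


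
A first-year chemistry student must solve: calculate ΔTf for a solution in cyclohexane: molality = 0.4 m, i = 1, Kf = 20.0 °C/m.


ΔTf = Kf × m × i
= 20.0 × 0.4 × 1
= 8.0 °C

8.0 °C


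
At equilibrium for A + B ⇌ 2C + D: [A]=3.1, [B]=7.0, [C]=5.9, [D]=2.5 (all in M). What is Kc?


Kc = [C]^2[D]/([A][B])
= (5.9^2 × 2.5^1)/(3.1^1 × 7.0^1)
= 87.025/21.7
= 4.010

4.010
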